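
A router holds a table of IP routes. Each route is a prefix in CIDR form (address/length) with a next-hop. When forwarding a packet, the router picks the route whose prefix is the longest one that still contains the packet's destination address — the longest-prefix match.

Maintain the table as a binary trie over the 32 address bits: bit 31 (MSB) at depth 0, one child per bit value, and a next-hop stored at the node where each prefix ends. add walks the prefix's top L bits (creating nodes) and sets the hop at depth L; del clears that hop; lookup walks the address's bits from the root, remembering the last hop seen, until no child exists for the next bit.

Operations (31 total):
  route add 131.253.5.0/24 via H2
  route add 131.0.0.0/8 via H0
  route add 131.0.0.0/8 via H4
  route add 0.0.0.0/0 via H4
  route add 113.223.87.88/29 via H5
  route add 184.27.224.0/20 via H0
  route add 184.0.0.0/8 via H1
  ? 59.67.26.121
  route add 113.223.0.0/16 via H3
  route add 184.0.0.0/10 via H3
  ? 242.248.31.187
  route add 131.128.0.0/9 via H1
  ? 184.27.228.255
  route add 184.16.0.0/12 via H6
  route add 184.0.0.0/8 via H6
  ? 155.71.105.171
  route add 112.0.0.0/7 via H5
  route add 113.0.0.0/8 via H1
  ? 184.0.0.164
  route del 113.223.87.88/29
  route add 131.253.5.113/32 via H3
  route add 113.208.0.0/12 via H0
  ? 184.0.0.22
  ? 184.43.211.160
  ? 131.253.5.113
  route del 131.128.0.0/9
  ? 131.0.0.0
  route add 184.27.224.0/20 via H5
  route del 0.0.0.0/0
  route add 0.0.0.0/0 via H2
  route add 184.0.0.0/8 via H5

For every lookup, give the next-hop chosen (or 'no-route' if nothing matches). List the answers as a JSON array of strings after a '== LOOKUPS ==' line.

Apply in order:
  + 131.253.5.0/24 (H2) depth=24
  + 131.0.0.0/8 (H0) depth=8
  + 131.0.0.0/8 (H4) depth=8
  + 0.0.0.0/0 (H4) depth=0
  + 113.223.87.88/29 (H5) depth=29
  + 184.27.224.0/20 (H0) depth=20
  + 184.0.0.0/8 (H1) depth=8
  ? 59.67.26.121  path d0:H4→d1:-  best=H4
  + 113.223.0.0/16 (H3) depth=16
  + 184.0.0.0/10 (H3) depth=10
  ? 242.248.31.187  path d0:H4→d1:-  best=H4
  + 131.128.0.0/9 (H1) depth=9
  ? 184.27.228.255  path d0:H4→d1:-→d2:-→d3:-→d4:-→d5:-→d6:-→d7:-→d8:H1→d9:-→d10:H3→d11:-→d12:-→d13:-→d14:-→d15:-→d16:-→d17:-→d18:-→d19:-→d20:H0  best=H0
  + 184.16.0.0/12 (H6) depth=12
  + 184.0.0.0/8 (H6) depth=8
  ? 155.71.105.171  path d0:H4→d1:-→d2:-→d3:-  best=H4
  + 112.0.0.0/7 (H5) depth=7
  + 113.0.0.0/8 (H1) depth=8
  ? 184.0.0.164  path d0:H4→d1:-→d2:-→d3:-→d4:-→d5:-→d6:-→d7:-→d8:H6→d9:-→d10:H3→d11:-  best=H3
  - 113.223.87.88/29 clear@29
  + 131.253.5.113/32 (H3) depth=32
  + 113.208.0.0/12 (H0) depth=12
  ? 184.0.0.22  path d0:H4→d1:-→d2:-→d3:-→d4:-→d5:-→d6:-→d7:-→d8:H6→d9:-→d10:H3→d11:-  best=H3
  ? 184.43.211.160  path d0:H4→d1:-→d2:-→d3:-→d4:-→d5:-→d6:-→d7:-→d8:H6→d9:-→d10:H3  best=H3
  ? 131.253.5.113  path d0:H4→d1:-→d2:-→d3:-→d4:-→d5:-→d6:-→d7:-→d8:H4→d9:H1→d10:-→d11:-→d12:-→d13:-→d14:-→d15:-→d16:-→d17:-→d18:-→d19:-→d20:-→d21:-→d22:-→d23:-→d24:H2→d25:-→d26:-→d27:-→d28:-→d29:-→d30:-→d31:-→d32:H3  best=H3
  - 131.128.0.0/9 clear@9
  ? 131.0.0.0  path d0:H4→d1:-→d2:-→d3:-→d4:-→d5:-→d6:-→d7:-→d8:H4  best=H4
  + 184.27.224.0/20 (H5) depth=20
  - 0.0.0.0/0 clear@0
  + 0.0.0.0/0 (H2) depth=0
  + 184.0.0.0/8 (H5) depth=8

== LOOKUPS ==
["H4","H4","H0","H4","H3","H3","H3","H3","H4"]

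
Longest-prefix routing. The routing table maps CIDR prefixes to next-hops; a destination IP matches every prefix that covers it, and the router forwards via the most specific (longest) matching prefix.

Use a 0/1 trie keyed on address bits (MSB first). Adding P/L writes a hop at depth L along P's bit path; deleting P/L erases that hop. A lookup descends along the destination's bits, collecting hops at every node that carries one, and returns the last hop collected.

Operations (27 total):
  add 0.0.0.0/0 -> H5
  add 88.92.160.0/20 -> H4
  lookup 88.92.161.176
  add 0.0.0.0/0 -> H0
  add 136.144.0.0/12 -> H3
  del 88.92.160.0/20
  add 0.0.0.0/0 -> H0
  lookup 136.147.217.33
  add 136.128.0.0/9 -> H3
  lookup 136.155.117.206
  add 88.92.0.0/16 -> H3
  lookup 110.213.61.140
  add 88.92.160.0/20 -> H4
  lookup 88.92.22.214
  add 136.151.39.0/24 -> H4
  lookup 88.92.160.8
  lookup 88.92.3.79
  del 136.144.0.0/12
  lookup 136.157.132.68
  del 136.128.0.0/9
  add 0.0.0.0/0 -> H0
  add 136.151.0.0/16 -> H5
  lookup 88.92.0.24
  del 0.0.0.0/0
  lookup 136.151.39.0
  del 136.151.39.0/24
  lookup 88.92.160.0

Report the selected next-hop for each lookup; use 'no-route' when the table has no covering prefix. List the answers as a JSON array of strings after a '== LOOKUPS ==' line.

Process each operation:
  + 0.0.0.0/0 (H5) depth=0
  + 88.92.160.0/20 (H4) depth=20
  Q 88.92.161.176: descend 01011000010111001010 ; hops seen [H5,H4] ; pick H4
  + 0.0.0.0/0 (H0) depth=0
  + 136.144.0.0/12 (H3) depth=12
  - 88.92.160.0/20 clear@20
  + 0.0.0.0/0 (H0) depth=0
  Q 136.147.217.33: descend 100010001001 ; hops seen [H0,H3] ; pick H3
  + 136.128.0.0/9 (H3) depth=9
  Q 136.155.117.206: descend 100010001001 ; hops seen [H0,H3,H3] ; pick H3
  + 88.92.0.0/16 (H3) depth=16
  Q 110.213.61.140: descend 01 ; hops seen [H0] ; pick H0
  + 88.92.160.0/20 (H4) depth=20
  Q 88.92.22.214: descend 0101100001011100 ; hops seen [H0,H3] ; pick H3
  + 136.151.39.0/24 (H4) depth=24
  Q 88.92.160.8: descend 01011000010111001010 ; hops seen [H0,H3,H4] ; pick H4
  Q 88.92.3.79: descend 0101100001011100 ; hops seen [H0,H3] ; pick H3
  - 136.144.0.0/12 clear@12
  Q 136.157.132.68: descend 100010001001 ; hops seen [H0,H3] ; pick H3
  - 136.128.0.0/9 clear@9
  + 0.0.0.0/0 (H0) depth=0
  + 136.151.0.0/16 (H5) depth=16
  Q 88.92.0.24: descend 0101100001011100 ; hops seen [H0,H3] ; pick H3
  - 0.0.0.0/0 clear@0
  Q 136.151.39.0: descend 100010001001011100100111 ; hops seen [H5,H4] ; pick H4
  - 136.151.39.0/24 clear@24
  Q 88.92.160.0: descend 01011000010111001010 ; hops seen [H3,H4] ; pick H4

== LOOKUPS ==
["H4","H3","H3","H0","H3","H4","H3","H3","H3","H4","H4"]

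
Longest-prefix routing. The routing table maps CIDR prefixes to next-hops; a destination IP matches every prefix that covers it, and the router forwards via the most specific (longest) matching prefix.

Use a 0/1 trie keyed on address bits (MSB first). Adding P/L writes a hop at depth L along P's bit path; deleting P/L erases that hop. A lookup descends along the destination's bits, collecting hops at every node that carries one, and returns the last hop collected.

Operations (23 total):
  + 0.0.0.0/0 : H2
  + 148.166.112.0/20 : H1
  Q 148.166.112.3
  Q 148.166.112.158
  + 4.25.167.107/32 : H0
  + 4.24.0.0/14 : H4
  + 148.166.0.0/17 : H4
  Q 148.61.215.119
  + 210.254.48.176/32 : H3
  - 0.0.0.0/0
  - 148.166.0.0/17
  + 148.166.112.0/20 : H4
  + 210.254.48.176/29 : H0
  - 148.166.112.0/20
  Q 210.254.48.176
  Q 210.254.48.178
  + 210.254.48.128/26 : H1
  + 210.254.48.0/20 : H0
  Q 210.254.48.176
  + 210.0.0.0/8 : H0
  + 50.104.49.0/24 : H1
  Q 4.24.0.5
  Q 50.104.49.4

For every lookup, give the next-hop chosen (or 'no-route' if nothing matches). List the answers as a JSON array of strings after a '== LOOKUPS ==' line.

Trace:
  + 0.0.0.0/0 (H2) depth=0
  + 148.166.112.0/20 (H1) depth=20
  lookup 148.166.112.3: bits 10010100101001100111 walk d0:H2→d1:-→d2:-→d3:-→d4:-→d5:-→d6:-→d7:-→d8:-→d9:-→d10:-→d11:-→d12:-→d13:-→d14:-→d15:-→d16:-→d17:-→d18:-→d19:-→d20:H1 -> H1
  lookup 148.166.112.158: bits 10010100101001100111 walk d0:H2→d1:-→d2:-→d3:-→d4:-→d5:-→d6:-→d7:-→d8:-→d9:-→d10:-→d11:-→d12:-→d13:-→d14:-→d15:-→d16:-→d17:-→d18:-→d19:-→d20:H1 -> H1
  + 4.25.167.107/32 (H0) depth=32
  + 4.24.0.0/14 (H4) depth=14
  + 148.166.0.0/17 (H4) depth=17
  lookup 148.61.215.119: bits 10010100 walk d0:H2→d1:-→d2:-→d3:-→d4:-→d5:-→d6:-→d7:-→d8:- -> H2
  + 210.254.48.176/32 (H3) depth=32
  del 0.0.0.0/0 (clear depth 0)
  del 148.166.0.0/17 (clear depth 17)
  + 148.166.112.0/20 (H4) depth=20
  + 210.254.48.176/29 (H0) depth=29
  del 148.166.112.0/20 (clear depth 20)
  lookup 210.254.48.176: bits 11010010111111100011000010110000 walk d0:-→d1:-→d2:-→d3:-→d4:-→d5:-→d6:-→d7:-→d8:-→d9:-→d10:-→d11:-→d12:-→d13:-→d14:-→d15:-→d16:-→d17:-→d18:-→d19:-→d20:-→d21:-→d22:-→d23:-→d24:-→d25:-→d26:-→d27:-→d28:-→d29:H0→d30:-→d31:-→d32:H3 -> H3
  lookup 210.254.48.178: bits 110100101111111000110000101100 walk d0:-→d1:-→d2:-→d3:-→d4:-→d5:-→d6:-→d7:-→d8:-→d9:-→d10:-→d11:-→d12:-→d13:-→d14:-→d15:-→d16:-→d17:-→d18:-→d19:-→d20:-→d21:-→d22:-→d23:-→d24:-→d25:-→d26:-→d27:-→d28:-→d29:H0→d30:- -> H0
  + 210.254.48.128/26 (H1) depth=26
  + 210.254.48.0/20 (H0) depth=20
  lookup 210.254.48.176: bits 11010010111111100011000010110000 walk d0:-→d1:-→d2:-→d3:-→d4:-→d5:-→d6:-→d7:-→d8:-→d9:-→d10:-→d11:-→d12:-→d13:-→d14:-→d15:-→d16:-→d17:-→d18:-→d19:-→d20:H0→d21:-→d22:-→d23:-→d24:-→d25:-→d26:H1→d27:-→d28:-→d29:H0→d30:-→d31:-→d32:H3 -> H3
  + 210.0.0.0/8 (H0) depth=8
  + 50.104.49.0/24 (H1) depth=24
  lookup 4.24.0.5: bits 000001000001100 walk d0:-→d1:-→d2:-→d3:-→d4:-→d5:-→d6:-→d7:-→d8:-→d9:-→d10:-→d11:-→d12:-→d13:-→d14:H4→d15:- -> H4
  lookup 50.104.49.4: bits 001100100110100000110001 walk d0:-→d1:-→d2:-→d3:-→d4:-→d5:-→d6:-→d7:-→d8:-→d9:-→d10:-→d11:-→d12:-→d13:-→d14:-→d15:-→d16:-→d17:-→d18:-→d19:-→d20:-→d21:-→d22:-→d23:-→d24:H1 -> H1

== LOOKUPS ==
["H1","H1","H2","H3","H0","H3","H4","H1"]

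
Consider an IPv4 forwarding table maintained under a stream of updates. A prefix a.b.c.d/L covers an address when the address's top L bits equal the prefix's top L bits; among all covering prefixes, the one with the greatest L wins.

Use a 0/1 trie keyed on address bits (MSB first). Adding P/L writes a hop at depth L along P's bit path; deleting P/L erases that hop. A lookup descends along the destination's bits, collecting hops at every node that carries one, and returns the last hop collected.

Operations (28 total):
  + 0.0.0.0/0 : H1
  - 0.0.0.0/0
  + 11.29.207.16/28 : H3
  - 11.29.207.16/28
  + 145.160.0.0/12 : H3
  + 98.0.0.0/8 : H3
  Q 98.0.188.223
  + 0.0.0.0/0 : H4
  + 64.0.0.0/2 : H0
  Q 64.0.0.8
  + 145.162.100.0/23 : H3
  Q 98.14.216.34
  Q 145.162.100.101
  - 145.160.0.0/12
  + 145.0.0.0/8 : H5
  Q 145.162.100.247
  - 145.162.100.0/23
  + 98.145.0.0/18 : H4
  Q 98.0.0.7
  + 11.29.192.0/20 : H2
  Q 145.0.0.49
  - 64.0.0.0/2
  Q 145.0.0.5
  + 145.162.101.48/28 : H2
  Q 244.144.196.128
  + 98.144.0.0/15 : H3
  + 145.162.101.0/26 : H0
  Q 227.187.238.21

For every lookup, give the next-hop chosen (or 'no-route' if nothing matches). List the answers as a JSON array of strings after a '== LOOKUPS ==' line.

Trace:
  add 0.0.0.0/0 -> H1 at depth 0
  - 0.0.0.0/0 clear@0
  add 11.29.207.16/28 -> H3 at depth 28
  - 11.29.207.16/28 clear@28
  add 145.160.0.0/12 -> H3 at depth 12
  add 98.0.0.0/8 -> H3 at depth 8
  Q 98.0.188.223: descend 01100010 ; hops seen [H3] ; pick H3
  add 0.0.0.0/0 -> H4 at depth 0
  add 64.0.0.0/2 -> H0 at depth 2
  Q 64.0.0.8: descend 01 ; hops seen [H4,H0] ; pick H0
  add 145.162.100.0/23 -> H3 at depth 23
  Q 98.14.216.34: descend 01100010 ; hops seen [H4,H0,H3] ; pick H3
  Q 145.162.100.101: descend 10010001101000100110010 ; hops seen [H4,H3,H3] ; pick H3
  - 145.160.0.0/12 clear@12
  add 145.0.0.0/8 -> H5 at depth 8
  Q 145.162.100.247: descend 10010001101000100110010 ; hops seen [H4,H5,H3] ; pick H3
  - 145.162.100.0/23 clear@23
  add 98.145.0.0/18 -> H4 at depth 18
  Q 98.0.0.7: descend 01100010 ; hops seen [H4,H0,H3] ; pick H3
  add 11.29.192.0/20 -> H2 at depth 20
  Q 145.0.0.49: descend 10010001 ; hops seen [H4,H5] ; pick H5
  - 64.0.0.0/2 clear@2
  Q 145.0.0.5: descend 10010001 ; hops seen [H4,H5] ; pick H5
  add 145.162.101.48/28 -> H2 at depth 28
  Q 244.144.196.128: descend 1 ; hops seen [H4] ; pick H4
  add 98.144.0.0/15 -> H3 at depth 15
  add 145.162.101.0/26 -> H0 at depth 26
  Q 227.187.238.21: descend 1 ; hops seen [H4] ; pick H4

== LOOKUPS ==
["H3","H0","H3","H3","H3","H3","H5","H5","H4","H4"]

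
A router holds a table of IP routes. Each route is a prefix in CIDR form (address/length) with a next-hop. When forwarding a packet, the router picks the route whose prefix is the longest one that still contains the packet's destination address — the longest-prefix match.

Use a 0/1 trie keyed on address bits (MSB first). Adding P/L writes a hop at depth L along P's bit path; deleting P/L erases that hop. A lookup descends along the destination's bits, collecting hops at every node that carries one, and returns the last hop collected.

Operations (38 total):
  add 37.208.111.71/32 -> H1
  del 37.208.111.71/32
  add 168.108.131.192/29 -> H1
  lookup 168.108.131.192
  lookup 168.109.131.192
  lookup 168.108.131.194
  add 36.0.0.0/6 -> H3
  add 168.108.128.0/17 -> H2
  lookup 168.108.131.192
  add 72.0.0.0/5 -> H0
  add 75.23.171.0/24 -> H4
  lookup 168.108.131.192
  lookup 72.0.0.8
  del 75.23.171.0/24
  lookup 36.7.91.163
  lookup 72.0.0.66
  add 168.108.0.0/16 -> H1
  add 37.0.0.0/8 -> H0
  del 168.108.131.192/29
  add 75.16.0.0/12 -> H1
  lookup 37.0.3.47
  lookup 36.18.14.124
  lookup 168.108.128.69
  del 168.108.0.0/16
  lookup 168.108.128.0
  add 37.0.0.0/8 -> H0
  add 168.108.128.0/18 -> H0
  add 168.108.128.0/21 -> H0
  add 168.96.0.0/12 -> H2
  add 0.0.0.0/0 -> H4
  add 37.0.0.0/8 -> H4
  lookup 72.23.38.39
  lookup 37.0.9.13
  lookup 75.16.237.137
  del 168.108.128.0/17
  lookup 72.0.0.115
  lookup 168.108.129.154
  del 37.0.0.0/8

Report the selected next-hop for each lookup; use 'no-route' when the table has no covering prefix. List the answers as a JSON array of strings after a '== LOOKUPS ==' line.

Process each operation:
  add 37.208.111.71/32 -> H1 at depth 32
  - 37.208.111.71/32 clear@32
  add 168.108.131.192/29 -> H1 at depth 29
  ? 168.108.131.192  path d0:-→d1:-→d2:-→d3:-→d4:-→d5:-→d6:-→d7:-→d8:-→d9:-→d10:-→d11:-→d12:-→d13:-→d14:-→d15:-→d16:-→d17:-→d18:-→d19:-→d20:-→d21:-→d22:-→d23:-→d24:-→d25:-→d26:-→d27:-→d28:-→d29:H1  best=H1
  ? 168.109.131.192  path d0:-→d1:-→d2:-→d3:-→d4:-→d5:-→d6:-→d7:-→d8:-→d9:-→d10:-→d11:-→d12:-→d13:-→d14:-→d15:-  best=no-route
  ? 168.108.131.194  path d0:-→d1:-→d2:-→d3:-→d4:-→d5:-→d6:-→d7:-→d8:-→d9:-→d10:-→d11:-→d12:-→d13:-→d14:-→d15:-→d16:-→d17:-→d18:-→d19:-→d20:-→d21:-→d22:-→d23:-→d24:-→d25:-→d26:-→d27:-→d28:-→d29:H1  best=H1
  add 36.0.0.0/6 -> H3 at depth 6
  add 168.108.128.0/17 -> H2 at depth 17
  ? 168.108.131.192  path d0:-→d1:-→d2:-→d3:-→d4:-→d5:-→d6:-→d7:-→d8:-→d9:-→d10:-→d11:-→d12:-→d13:-→d14:-→d15:-→d16:-→d17:H2→d18:-→d19:-→d20:-→d21:-→d22:-→d23:-→d24:-→d25:-→d26:-→d27:-→d28:-→d29:H1  best=H1
  add 72.0.0.0/5 -> H0 at depth 5
  add 75.23.171.0/24 -> H4 at depth 24
  ? 168.108.131.192  path d0:-→d1:-→d2:-→d3:-→d4:-→d5:-→d6:-→d7:-→d8:-→d9:-→d10:-→d11:-→d12:-→d13:-→d14:-→d15:-→d16:-→d17:H2→d18:-→d19:-→d20:-→d21:-→d22:-→d23:-→d24:-→d25:-→d26:-→d27:-→d28:-→d29:H1  best=H1
  ? 72.0.0.8  path d0:-→d1:-→d2:-→d3:-→d4:-→d5:H0→d6:-  best=H0
  - 75.23.171.0/24 clear@24
  ? 36.7.91.163  path d0:-→d1:-→d2:-→d3:-→d4:-→d5:-→d6:H3→d7:-  best=H3
  ? 72.0.0.66  path d0:-→d1:-→d2:-→d3:-→d4:-→d5:H0→d6:-  best=H0
  add 168.108.0.0/16 -> H1 at depth 16
  add 37.0.0.0/8 -> H0 at depth 8
  - 168.108.131.192/29 clear@29
  add 75.16.0.0/12 -> H1 at depth 12
  ? 37.0.3.47  path d0:-→d1:-→d2:-→d3:-→d4:-→d5:-→d6:H3→d7:-→d8:H0  best=H0
  ? 36.18.14.124  path d0:-→d1:-→d2:-→d3:-→d4:-→d5:-→d6:H3→d7:-  best=H3
  ? 168.108.128.69  path d0:-→d1:-→d2:-→d3:-→d4:-→d5:-→d6:-→d7:-→d8:-→d9:-→d10:-→d11:-→d12:-→d13:-→d14:-→d15:-→d16:H1→d17:H2→d18:-→d19:-→d20:-→d21:-→d22:-  best=H2
  - 168.108.0.0/16 clear@16
  ? 168.108.128.0  path d0:-→d1:-→d2:-→d3:-→d4:-→d5:-→d6:-→d7:-→d8:-→d9:-→d10:-→d11:-→d12:-→d13:-→d14:-→d15:-→d16:-→d17:H2→d18:-→d19:-→d20:-→d21:-→d22:-  best=H2
  add 37.0.0.0/8 -> H0 at depth 8
  add 168.108.128.0/18 -> H0 at depth 18
  add 168.108.128.0/21 -> H0 at depth 21
  add 168.96.0.0/12 -> H2 at depth 12
  add 0.0.0.0/0 -> H4 at depth 0
  add 37.0.0.0/8 -> H4 at depth 8
  ? 72.23.38.39  path d0:H4→d1:-→d2:-→d3:-→d4:-→d5:H0→d6:-  best=H0
  ? 37.0.9.13  path d0:H4→d1:-→d2:-→d3:-→d4:-→d5:-→d6:H3→d7:-→d8:H4  best=H4
  ? 75.16.237.137  path d0:H4→d1:-→d2:-→d3:-→d4:-→d5:H0→d6:-→d7:-→d8:-→d9:-→d10:-→d11:-→d12:H1→d13:-  best=H1
  - 168.108.128.0/17 clear@17
  ? 72.0.0.115  path d0:H4→d1:-→d2:-→d3:-→d4:-→d5:H0→d6:-  best=H0
  ? 168.108.129.154  path d0:H4→d1:-→d2:-→d3:-→d4:-→d5:-→d6:-→d7:-→d8:-→d9:-→d10:-→d11:-→d12:H2→d13:-→d14:-→d15:-→d16:-→d17:-→d18:H0→d19:-→d20:-→d21:H0→d22:-  best=H0
  - 37.0.0.0/8 clear@8

== LOOKUPS ==
["H1","no-route","H1","H1","H1","H0","H3","H0","H0","H3","H2","H2","H0","H4","H1","H0","H0"]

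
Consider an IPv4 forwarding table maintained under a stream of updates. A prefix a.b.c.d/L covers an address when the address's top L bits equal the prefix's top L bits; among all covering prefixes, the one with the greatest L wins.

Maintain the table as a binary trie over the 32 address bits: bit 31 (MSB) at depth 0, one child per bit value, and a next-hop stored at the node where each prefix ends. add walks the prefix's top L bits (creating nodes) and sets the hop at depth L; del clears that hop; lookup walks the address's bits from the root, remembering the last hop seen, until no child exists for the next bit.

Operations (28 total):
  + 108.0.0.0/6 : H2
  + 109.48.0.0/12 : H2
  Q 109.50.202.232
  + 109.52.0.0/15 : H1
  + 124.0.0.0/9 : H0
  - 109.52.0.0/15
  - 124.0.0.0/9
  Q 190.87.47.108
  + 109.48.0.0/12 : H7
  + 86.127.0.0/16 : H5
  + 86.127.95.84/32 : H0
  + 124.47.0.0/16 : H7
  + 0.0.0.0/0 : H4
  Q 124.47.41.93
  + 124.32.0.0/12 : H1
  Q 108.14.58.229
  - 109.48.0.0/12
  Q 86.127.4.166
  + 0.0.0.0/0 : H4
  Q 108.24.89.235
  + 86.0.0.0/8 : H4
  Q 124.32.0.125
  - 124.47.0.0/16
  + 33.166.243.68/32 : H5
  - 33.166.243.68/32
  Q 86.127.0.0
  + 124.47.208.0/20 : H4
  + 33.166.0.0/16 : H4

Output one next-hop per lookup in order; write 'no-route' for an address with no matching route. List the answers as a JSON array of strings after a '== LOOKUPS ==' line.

Trace:
  add 108.0.0.0/6 -> H2 at depth 6
  add 109.48.0.0/12 -> H2 at depth 12
  Q 109.50.202.232: descend 011011010011 ; hops seen [H2,H2] ; pick H2
  add 109.52.0.0/15 -> H1 at depth 15
  add 124.0.0.0/9 -> H0 at depth 9
  - 109.52.0.0/15 clear@15
  - 124.0.0.0/9 clear@9
  Q 190.87.47.108: descend ε ; hops seen [∅] ; pick no-route
  add 109.48.0.0/12 -> H7 at depth 12
  add 86.127.0.0/16 -> H5 at depth 16
  add 86.127.95.84/32 -> H0 at depth 32
  add 124.47.0.0/16 -> H7 at depth 16
  add 0.0.0.0/0 -> H4 at depth 0
  Q 124.47.41.93: descend 0111110000101111 ; hops seen [H4,H7] ; pick H7
  add 124.32.0.0/12 -> H1 at depth 12
  Q 108.14.58.229: descend 0110110 ; hops seen [H4,H2] ; pick H2
  - 109.48.0.0/12 clear@12
  Q 86.127.4.166: descend 01010110011111110 ; hops seen [H4,H5] ; pick H5
  add 0.0.0.0/0 -> H4 at depth 0
  Q 108.24.89.235: descend 0110110 ; hops seen [H4,H2] ; pick H2
  add 86.0.0.0/8 -> H4 at depth 8
  Q 124.32.0.125: descend 011111000010 ; hops seen [H4,H1] ; pick H1
  - 124.47.0.0/16 clear@16
  add 33.166.243.68/32 -> H5 at depth 32
  - 33.166.243.68/32 clear@32
  Q 86.127.0.0: descend 01010110011111110 ; hops seen [H4,H4,H5] ; pick H5
  add 124.47.208.0/20 -> H4 at depth 20
  add 33.166.0.0/16 -> H4 at depth 16

== LOOKUPS ==
["H2","no-route","H7","H2","H5","H2","H1","H5"]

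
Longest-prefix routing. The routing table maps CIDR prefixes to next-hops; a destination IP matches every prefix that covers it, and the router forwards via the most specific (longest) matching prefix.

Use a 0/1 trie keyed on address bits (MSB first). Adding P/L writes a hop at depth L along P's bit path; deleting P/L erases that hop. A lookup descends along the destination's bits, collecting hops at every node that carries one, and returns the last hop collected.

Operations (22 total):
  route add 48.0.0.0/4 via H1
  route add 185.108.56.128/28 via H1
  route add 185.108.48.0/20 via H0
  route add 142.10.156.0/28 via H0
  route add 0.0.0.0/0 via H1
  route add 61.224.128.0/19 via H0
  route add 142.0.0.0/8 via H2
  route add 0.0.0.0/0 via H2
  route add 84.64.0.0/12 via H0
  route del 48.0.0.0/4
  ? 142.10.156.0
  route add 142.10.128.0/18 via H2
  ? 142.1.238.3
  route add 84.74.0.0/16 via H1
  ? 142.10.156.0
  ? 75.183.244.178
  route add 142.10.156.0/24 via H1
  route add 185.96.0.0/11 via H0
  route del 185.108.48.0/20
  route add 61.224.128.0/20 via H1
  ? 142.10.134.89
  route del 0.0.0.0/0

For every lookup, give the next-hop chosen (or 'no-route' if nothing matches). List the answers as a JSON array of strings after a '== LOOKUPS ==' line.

Apply in order:
  add 48.0.0.0/4 -> H1 at depth 4
  add 185.108.56.128/28 -> H1 at depth 28
  add 185.108.48.0/20 -> H0 at depth 20
  add 142.10.156.0/28 -> H0 at depth 28
  add 0.0.0.0/0 -> H1 at depth 0
  add 61.224.128.0/19 -> H0 at depth 19
  add 142.0.0.0/8 -> H2 at depth 8
  add 0.0.0.0/0 -> H2 at depth 0
  add 84.64.0.0/12 -> H0 at depth 12
  - 48.0.0.0/4 clear@4
  Q 142.10.156.0: descend 1000111000001010100111000000 ; hops seen [H2,H2,H0] ; pick H0
  add 142.10.128.0/18 -> H2 at depth 18
  Q 142.1.238.3: descend 100011100000 ; hops seen [H2,H2] ; pick H2
  add 84.74.0.0/16 -> H1 at depth 16
  Q 142.10.156.0: descend 1000111000001010100111000000 ; hops seen [H2,H2,H2,H0] ; pick H0
  Q 75.183.244.178: descend 010 ; hops seen [H2] ; pick H2
  add 142.10.156.0/24 -> H1 at depth 24
  add 185.96.0.0/11 -> H0 at depth 11
  - 185.108.48.0/20 clear@20
  add 61.224.128.0/20 -> H1 at depth 20
  Q 142.10.134.89: descend 1000111000001010100 ; hops seen [H2,H2,H2] ; pick H2
  - 0.0.0.0/0 clear@0

== LOOKUPS ==
["H0","H2","H0","H2","H2"]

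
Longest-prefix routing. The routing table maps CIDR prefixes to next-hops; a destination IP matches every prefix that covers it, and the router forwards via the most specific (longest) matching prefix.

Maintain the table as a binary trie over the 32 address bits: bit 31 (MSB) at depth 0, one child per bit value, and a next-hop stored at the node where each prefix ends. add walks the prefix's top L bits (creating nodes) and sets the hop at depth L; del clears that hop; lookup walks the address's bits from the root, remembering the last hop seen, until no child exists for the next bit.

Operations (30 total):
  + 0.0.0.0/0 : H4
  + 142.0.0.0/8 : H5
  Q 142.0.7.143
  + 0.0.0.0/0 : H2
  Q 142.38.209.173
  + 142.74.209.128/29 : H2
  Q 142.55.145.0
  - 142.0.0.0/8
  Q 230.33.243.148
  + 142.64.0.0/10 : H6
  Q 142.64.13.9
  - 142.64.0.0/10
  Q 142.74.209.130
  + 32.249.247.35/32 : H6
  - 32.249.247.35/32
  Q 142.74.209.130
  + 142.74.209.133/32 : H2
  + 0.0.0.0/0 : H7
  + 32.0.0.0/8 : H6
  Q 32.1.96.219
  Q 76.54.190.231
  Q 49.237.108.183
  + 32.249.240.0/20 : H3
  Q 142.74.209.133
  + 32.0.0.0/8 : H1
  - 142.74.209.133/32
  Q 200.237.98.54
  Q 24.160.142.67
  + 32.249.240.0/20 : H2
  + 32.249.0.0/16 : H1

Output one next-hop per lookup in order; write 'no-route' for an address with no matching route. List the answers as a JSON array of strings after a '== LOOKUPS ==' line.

Process each operation:
  + 0.0.0.0/0 (H4) depth=0
  + 142.0.0.0/8 (H5) depth=8
  Q 142.0.7.143: descend 10001110 ; hops seen [H4,H5] ; pick H5
  + 0.0.0.0/0 (H2) depth=0
  Q 142.38.209.173: descend 10001110 ; hops seen [H2,H5] ; pick H5
  + 142.74.209.128/29 (H2) depth=29
  Q 142.55.145.0: descend 100011100 ; hops seen [H2,H5] ; pick H5
  - 142.0.0.0/8 clear@8
  Q 230.33.243.148: descend 1 ; hops seen [H2] ; pick H2
  + 142.64.0.0/10 (H6) depth=10
  Q 142.64.13.9: descend 100011100100 ; hops seen [H2,H6] ; pick H6
  - 142.64.0.0/10 clear@10
  Q 142.74.209.130: descend 10001110010010101101000110000 ; hops seen [H2,H2] ; pick H2
  + 32.249.247.35/32 (H6) depth=32
  - 32.249.247.35/32 clear@32
  Q 142.74.209.130: descend 10001110010010101101000110000 ; hops seen [H2,H2] ; pick H2
  + 142.74.209.133/32 (H2) depth=32
  + 0.0.0.0/0 (H7) depth=0
  + 32.0.0.0/8 (H6) depth=8
  Q 32.1.96.219: descend 00100000 ; hops seen [H7,H6] ; pick H6
  Q 76.54.190.231: descend 0 ; hops seen [H7] ; pick H7
  Q 49.237.108.183: descend 001 ; hops seen [H7] ; pick H7
  + 32.249.240.0/20 (H3) depth=20
  Q 142.74.209.133: descend 10001110010010101101000110000101 ; hops seen [H7,H2,H2] ; pick H2
  + 32.0.0.0/8 (H1) depth=8
  - 142.74.209.133/32 clear@32
  Q 200.237.98.54: descend 1 ; hops seen [H7] ; pick H7
  Q 24.160.142.67: descend 00 ; hops seen [H7] ; pick H7
  + 32.249.240.0/20 (H2) depth=20
  + 32.249.0.0/16 (H1) depth=16

== LOOKUPS ==
["H5","H5","H5","H2","H6","H2","H2","H6","H7","H7","H2","H7","H7"]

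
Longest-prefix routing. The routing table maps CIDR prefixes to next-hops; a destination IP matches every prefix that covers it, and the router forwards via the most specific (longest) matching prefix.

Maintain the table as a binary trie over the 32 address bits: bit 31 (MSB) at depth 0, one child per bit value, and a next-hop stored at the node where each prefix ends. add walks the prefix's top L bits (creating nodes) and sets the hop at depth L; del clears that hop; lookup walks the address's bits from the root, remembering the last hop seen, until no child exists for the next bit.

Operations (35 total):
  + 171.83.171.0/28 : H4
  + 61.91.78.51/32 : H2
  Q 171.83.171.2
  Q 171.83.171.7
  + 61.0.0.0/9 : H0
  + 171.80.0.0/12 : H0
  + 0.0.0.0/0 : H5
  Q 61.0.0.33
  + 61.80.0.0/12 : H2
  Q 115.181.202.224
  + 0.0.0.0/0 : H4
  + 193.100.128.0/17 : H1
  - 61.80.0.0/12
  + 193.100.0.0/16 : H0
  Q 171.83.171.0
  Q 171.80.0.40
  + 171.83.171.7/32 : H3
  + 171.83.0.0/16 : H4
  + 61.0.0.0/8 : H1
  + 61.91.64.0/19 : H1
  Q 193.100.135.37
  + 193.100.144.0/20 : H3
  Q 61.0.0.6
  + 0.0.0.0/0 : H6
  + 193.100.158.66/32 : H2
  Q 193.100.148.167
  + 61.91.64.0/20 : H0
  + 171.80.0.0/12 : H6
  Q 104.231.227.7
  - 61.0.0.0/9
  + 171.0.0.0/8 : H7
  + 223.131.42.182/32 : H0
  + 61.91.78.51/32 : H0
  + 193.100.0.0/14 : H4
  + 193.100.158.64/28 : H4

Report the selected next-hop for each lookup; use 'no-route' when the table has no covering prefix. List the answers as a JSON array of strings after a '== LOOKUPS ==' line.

Apply in order:
  add 171.83.171.0/28 -> H4 at depth 28
  add 61.91.78.51/32 -> H2 at depth 32
  lookup 171.83.171.2: bits 1010101101010011101010110000 walk d0:-→d1:-→d2:-→d3:-→d4:-→d5:-→d6:-→d7:-→d8:-→d9:-→d10:-→d11:-→d12:-→d13:-→d14:-→d15:-→d16:-→d17:-→d18:-→d19:-→d20:-→d21:-→d22:-→d23:-→d24:-→d25:-→d26:-→d27:-→d28:H4 -> H4
  lookup 171.83.171.7: bits 1010101101010011101010110000 walk d0:-→d1:-→d2:-→d3:-→d4:-→d5:-→d6:-→d7:-→d8:-→d9:-→d10:-→d11:-→d12:-→d13:-→d14:-→d15:-→d16:-→d17:-→d18:-→d19:-→d20:-→d21:-→d22:-→d23:-→d24:-→d25:-→d26:-→d27:-→d28:H4 -> H4
  add 61.0.0.0/9 -> H0 at depth 9
  add 171.80.0.0/12 -> H0 at depth 12
  add 0.0.0.0/0 -> H5 at depth 0
  lookup 61.0.0.33: bits 001111010 walk d0:H5→d1:-→d2:-→d3:-→d4:-→d5:-→d6:-→d7:-→d8:-→d9:H0 -> H0
  add 61.80.0.0/12 -> H2 at depth 12
  lookup 115.181.202.224: bits 0 walk d0:H5→d1:- -> H5
  add 0.0.0.0/0 -> H4 at depth 0
  add 193.100.128.0/17 -> H1 at depth 17
  - 61.80.0.0/12 clear@12
  add 193.100.0.0/16 -> H0 at depth 16
  lookup 171.83.171.0: bits 1010101101010011101010110000 walk d0:H4→d1:-→d2:-→d3:-→d4:-→d5:-→d6:-→d7:-→d8:-→d9:-→d10:-→d11:-→d12:H0→d13:-→d14:-→d15:-→d16:-→d17:-→d18:-→d19:-→d20:-→d21:-→d22:-→d23:-→d24:-→d25:-→d26:-→d27:-→d28:H4 -> H4
  lookup 171.80.0.40: bits 10101011010100 walk d0:H4→d1:-→d2:-→d3:-→d4:-→d5:-→d6:-→d7:-→d8:-→d9:-→d10:-→d11:-→d12:H0→d13:-→d14:- -> H0
  add 171.83.171.7/32 -> H3 at depth 32
  add 171.83.0.0/16 -> H4 at depth 16
  add 61.0.0.0/8 -> H1 at depth 8
  add 61.91.64.0/19 -> H1 at depth 19
  lookup 193.100.135.37: bits 11000001011001001 walk d0:H4→d1:-→d2:-→d3:-→d4:-→d5:-→d6:-→d7:-→d8:-→d9:-→d10:-→d11:-→d12:-→d13:-→d14:-→d15:-→d16:H0→d17:H1 -> H1
  add 193.100.144.0/20 -> H3 at depth 20
  lookup 61.0.0.6: bits 001111010 walk d0:H4→d1:-→d2:-→d3:-→d4:-→d5:-→d6:-→d7:-→d8:H1→d9:H0 -> H0
  add 0.0.0.0/0 -> H6 at depth 0
  add 193.100.158.66/32 -> H2 at depth 32
  lookup 193.100.148.167: bits 11000001011001001001 walk d0:H6→d1:-→d2:-→d3:-→d4:-→d5:-→d6:-→d7:-→d8:-→d9:-→d10:-→d11:-→d12:-→d13:-→d14:-→d15:-→d16:H0→d17:H1→d18:-→d19:-→d20:H3 -> H3
  add 61.91.64.0/20 -> H0 at depth 20
  add 171.80.0.0/12 -> H6 at depth 12
  lookup 104.231.227.7: bits 0 walk d0:H6→d1:- -> H6
  - 61.0.0.0/9 clear@9
  add 171.0.0.0/8 -> H7 at depth 8
  add 223.131.42.182/32 -> H0 at depth 32
  add 61.91.78.51/32 -> H0 at depth 32
  add 193.100.0.0/14 -> H4 at depth 14
  add 193.100.158.64/28 -> H4 at depth 28

== LOOKUPS ==
["H4","H4","H0","H5","H4","H0","H1","H0","H3","H6"]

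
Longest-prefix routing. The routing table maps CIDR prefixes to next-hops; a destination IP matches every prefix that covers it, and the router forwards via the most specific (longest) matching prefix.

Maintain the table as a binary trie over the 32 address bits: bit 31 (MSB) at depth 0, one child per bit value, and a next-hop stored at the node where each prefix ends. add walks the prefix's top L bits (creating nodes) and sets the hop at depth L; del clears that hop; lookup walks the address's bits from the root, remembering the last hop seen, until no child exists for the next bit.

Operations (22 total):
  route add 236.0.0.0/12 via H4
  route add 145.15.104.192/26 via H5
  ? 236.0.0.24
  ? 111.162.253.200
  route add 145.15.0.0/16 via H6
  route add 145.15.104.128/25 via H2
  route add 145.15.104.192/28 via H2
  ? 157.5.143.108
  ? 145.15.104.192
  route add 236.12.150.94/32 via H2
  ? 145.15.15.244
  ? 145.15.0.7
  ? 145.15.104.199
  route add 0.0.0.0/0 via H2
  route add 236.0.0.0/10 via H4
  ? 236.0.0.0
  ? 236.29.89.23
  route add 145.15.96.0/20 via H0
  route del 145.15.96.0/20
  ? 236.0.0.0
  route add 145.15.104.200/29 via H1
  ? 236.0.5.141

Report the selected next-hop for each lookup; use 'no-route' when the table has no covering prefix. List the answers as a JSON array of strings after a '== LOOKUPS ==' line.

Process each operation:
  add 236.0.0.0/12 -> H4 at depth 12
  add 145.15.104.192/26 -> H5 at depth 26
  ? 236.0.0.24  path d0:-→d1:-→d2:-→d3:-→d4:-→d5:-→d6:-→d7:-→d8:-→d9:-→d10:-→d11:-→d12:H4  best=H4
  ? 111.162.253.200  path d0:-  best=no-route
  add 145.15.0.0/16 -> H6 at depth 16
  add 145.15.104.128/25 -> H2 at depth 25
  add 145.15.104.192/28 -> H2 at depth 28
  ? 157.5.143.108  path d0:-→d1:-→d2:-→d3:-→d4:-  best=no-route
  ? 145.15.104.192  path d0:-→d1:-→d2:-→d3:-→d4:-→d5:-→d6:-→d7:-→d8:-→d9:-→d10:-→d11:-→d12:-→d13:-→d14:-→d15:-→d16:H6→d17:-→d18:-→d19:-→d20:-→d21:-→d22:-→d23:-→d24:-→d25:H2→d26:H5→d27:-→d28:H2  best=H2
  add 236.12.150.94/32 -> H2 at depth 32
  ? 145.15.15.244  path d0:-→d1:-→d2:-→d3:-→d4:-→d5:-→d6:-→d7:-→d8:-→d9:-→d10:-→d11:-→d12:-→d13:-→d14:-→d15:-→d16:H6→d17:-  best=H6
  ? 145.15.0.7  path d0:-→d1:-→d2:-→d3:-→d4:-→d5:-→d6:-→d7:-→d8:-→d9:-→d10:-→d11:-→d12:-→d13:-→d14:-→d15:-→d16:H6→d17:-  best=H6
  ? 145.15.104.199  path d0:-→d1:-→d2:-→d3:-→d4:-→d5:-→d6:-→d7:-→d8:-→d9:-→d10:-→d11:-→d12:-→d13:-→d14:-→d15:-→d16:H6→d17:-→d18:-→d19:-→d20:-→d21:-→d22:-→d23:-→d24:-→d25:H2→d26:H5→d27:-→d28:H2  best=H2
  add 0.0.0.0/0 -> H2 at depth 0
  add 236.0.0.0/10 -> H4 at depth 10
  ? 236.0.0.0  path d0:H2→d1:-→d2:-→d3:-→d4:-→d5:-→d6:-→d7:-→d8:-→d9:-→d10:H4→d11:-→d12:H4  best=H4
  ? 236.29.89.23  path d0:H2→d1:-→d2:-→d3:-→d4:-→d5:-→d6:-→d7:-→d8:-→d9:-→d10:H4→d11:-  best=H4
  add 145.15.96.0/20 -> H0 at depth 20
  del 145.15.96.0/20 (clear depth 20)
  ? 236.0.0.0  path d0:H2→d1:-→d2:-→d3:-→d4:-→d5:-→d6:-→d7:-→d8:-→d9:-→d10:H4→d11:-→d12:H4  best=H4
  add 145.15.104.200/29 -> H1 at depth 29
  ? 236.0.5.141  path d0:H2→d1:-→d2:-→d3:-→d4:-→d5:-→d6:-→d7:-→d8:-→d9:-→d10:H4→d11:-→d12:H4  best=H4

== LOOKUPS ==
["H4","no-route","no-route","H2","H6","H6","H2","H4","H4","H4","H4"]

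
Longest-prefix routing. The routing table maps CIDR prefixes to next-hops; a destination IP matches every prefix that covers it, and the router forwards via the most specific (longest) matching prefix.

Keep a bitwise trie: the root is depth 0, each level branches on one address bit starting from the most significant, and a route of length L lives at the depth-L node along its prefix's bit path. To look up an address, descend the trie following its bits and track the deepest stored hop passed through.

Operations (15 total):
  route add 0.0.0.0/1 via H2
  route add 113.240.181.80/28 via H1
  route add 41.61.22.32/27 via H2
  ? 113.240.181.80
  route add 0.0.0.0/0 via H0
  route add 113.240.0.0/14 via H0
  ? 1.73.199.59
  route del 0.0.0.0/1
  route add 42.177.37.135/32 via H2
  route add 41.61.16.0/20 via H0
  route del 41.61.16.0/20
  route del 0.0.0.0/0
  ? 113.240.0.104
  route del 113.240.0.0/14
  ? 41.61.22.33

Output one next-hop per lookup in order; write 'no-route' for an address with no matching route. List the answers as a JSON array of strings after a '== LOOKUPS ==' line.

Apply in order:
  add 0.0.0.0/1 -> H2 at depth 1
  add 113.240.181.80/28 -> H1 at depth 28
  add 41.61.22.32/27 -> H2 at depth 27
  lookup 113.240.181.80: bits 0111000111110000101101010101 walk d0:-→d1:H2→d2:-→d3:-→d4:-→d5:-→d6:-→d7:-→d8:-→d9:-→d10:-→d11:-→d12:-→d13:-→d14:-→d15:-→d16:-→d17:-→d18:-→d19:-→d20:-→d21:-→d22:-→d23:-→d24:-→d25:-→d26:-→d27:-→d28:H1 -> H1
  add 0.0.0.0/0 -> H0 at depth 0
  add 113.240.0.0/14 -> H0 at depth 14
  lookup 1.73.199.59: bits 00 walk d0:H0→d1:H2→d2:- -> H2
  - 0.0.0.0/1 clear@1
  add 42.177.37.135/32 -> H2 at depth 32
  add 41.61.16.0/20 -> H0 at depth 20
  - 41.61.16.0/20 clear@20
  - 0.0.0.0/0 clear@0
  lookup 113.240.0.104: bits 0111000111110000 walk d0:-→d1:-→d2:-→d3:-→d4:-→d5:-→d6:-→d7:-→d8:-→d9:-→d10:-→d11:-→d12:-→d13:-→d14:H0→d15:-→d16:- -> H0
  - 113.240.0.0/14 clear@14
  lookup 41.61.22.33: bits 001010010011110100010110001 walk d0:-→d1:-→d2:-→d3:-→d4:-→d5:-→d6:-→d7:-→d8:-→d9:-→d10:-→d11:-→d12:-→d13:-→d14:-→d15:-→d16:-→d17:-→d18:-→d19:-→d20:-→d21:-→d22:-→d23:-→d24:-→d25:-→d26:-→d27:H2 -> H2

== LOOKUPS ==
["H1","H2","H0","H2"]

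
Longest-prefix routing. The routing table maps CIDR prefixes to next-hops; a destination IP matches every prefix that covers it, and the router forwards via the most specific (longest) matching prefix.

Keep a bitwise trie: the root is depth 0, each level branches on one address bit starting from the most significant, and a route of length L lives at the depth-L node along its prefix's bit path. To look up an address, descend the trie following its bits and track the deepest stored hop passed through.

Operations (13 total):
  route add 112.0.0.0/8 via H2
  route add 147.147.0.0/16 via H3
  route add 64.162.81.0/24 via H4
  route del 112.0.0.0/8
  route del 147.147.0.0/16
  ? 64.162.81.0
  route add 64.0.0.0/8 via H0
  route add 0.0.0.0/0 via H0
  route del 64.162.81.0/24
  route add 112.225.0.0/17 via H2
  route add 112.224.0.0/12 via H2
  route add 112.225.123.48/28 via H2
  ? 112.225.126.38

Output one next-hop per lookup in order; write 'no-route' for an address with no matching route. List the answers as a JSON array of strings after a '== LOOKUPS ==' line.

Apply in order:
  + 112.0.0.0/8 (H2) depth=8
  + 147.147.0.0/16 (H3) depth=16
  + 64.162.81.0/24 (H4) depth=24
  - 112.0.0.0/8 clear@8
  - 147.147.0.0/16 clear@16
  lookup 64.162.81.0: bits 010000001010001001010001 walk d0:-→d1:-→d2:-→d3:-→d4:-→d5:-→d6:-→d7:-→d8:-→d9:-→d10:-→d11:-→d12:-→d13:-→d14:-→d15:-→d16:-→d17:-→d18:-→d19:-→d20:-→d21:-→d22:-→d23:-→d24:H4 -> H4
  + 64.0.0.0/8 (H0) depth=8
  + 0.0.0.0/0 (H0) depth=0
  - 64.162.81.0/24 clear@24
  + 112.225.0.0/17 (H2) depth=17
  + 112.224.0.0/12 (H2) depth=12
  + 112.225.123.48/28 (H2) depth=28
  lookup 112.225.126.38: bits 011100001110000101111 walk d0:H0→d1:-→d2:-→d3:-→d4:-→d5:-→d6:-→d7:-→d8:-→d9:-→d10:-→d11:-→d12:H2→d13:-→d14:-→d15:-→d16:-→d17:H2→d18:-→d19:-→d20:-→d21:- -> H2

== LOOKUPS ==
["H4","H2"]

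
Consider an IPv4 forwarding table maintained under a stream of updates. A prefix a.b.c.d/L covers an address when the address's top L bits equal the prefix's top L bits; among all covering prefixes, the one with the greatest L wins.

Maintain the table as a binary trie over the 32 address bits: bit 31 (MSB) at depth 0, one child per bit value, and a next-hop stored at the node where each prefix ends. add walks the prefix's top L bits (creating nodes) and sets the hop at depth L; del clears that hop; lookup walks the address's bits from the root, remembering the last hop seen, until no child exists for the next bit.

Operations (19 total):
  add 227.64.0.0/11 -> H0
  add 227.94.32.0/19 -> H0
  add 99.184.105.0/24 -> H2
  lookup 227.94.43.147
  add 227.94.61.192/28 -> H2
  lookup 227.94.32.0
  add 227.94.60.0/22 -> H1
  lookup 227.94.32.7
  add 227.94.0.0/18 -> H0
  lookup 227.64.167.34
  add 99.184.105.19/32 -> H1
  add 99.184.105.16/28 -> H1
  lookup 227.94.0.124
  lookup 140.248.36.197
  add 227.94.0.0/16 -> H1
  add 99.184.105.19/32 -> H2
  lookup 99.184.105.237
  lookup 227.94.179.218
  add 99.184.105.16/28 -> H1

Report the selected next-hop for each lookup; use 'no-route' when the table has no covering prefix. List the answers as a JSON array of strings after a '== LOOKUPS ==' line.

Process each operation:
  add 227.64.0.0/11 -> H0 at depth 11
  add 227.94.32.0/19 -> H0 at depth 19
  add 99.184.105.0/24 -> H2 at depth 24
  lookup 227.94.43.147: bits 1110001101011110001 walk d0:-→d1:-→d2:-→d3:-→d4:-→d5:-→d6:-→d7:-→d8:-→d9:-→d10:-→d11:H0→d12:-→d13:-→d14:-→d15:-→d16:-→d17:-→d18:-→d19:H0 -> H0
  add 227.94.61.192/28 -> H2 at depth 28
  lookup 227.94.32.0: bits 1110001101011110001 walk d0:-→d1:-→d2:-→d3:-→d4:-→d5:-→d6:-→d7:-→d8:-→d9:-→d10:-→d11:H0→d12:-→d13:-→d14:-→d15:-→d16:-→d17:-→d18:-→d19:H0 -> H0
  add 227.94.60.0/22 -> H1 at depth 22
  lookup 227.94.32.7: bits 1110001101011110001 walk d0:-→d1:-→d2:-→d3:-→d4:-→d5:-→d6:-→d7:-→d8:-→d9:-→d10:-→d11:H0→d12:-→d13:-→d14:-→d15:-→d16:-→d17:-→d18:-→d19:H0 -> H0
  add 227.94.0.0/18 -> H0 at depth 18
  lookup 227.64.167.34: bits 11100011010 walk d0:-→d1:-→d2:-→d3:-→d4:-→d5:-→d6:-→d7:-→d8:-→d9:-→d10:-→d11:H0 -> H0
  add 99.184.105.19/32 -> H1 at depth 32
  add 99.184.105.16/28 -> H1 at depth 28
  lookup 227.94.0.124: bits 111000110101111000 walk d0:-→d1:-→d2:-→d3:-→d4:-→d5:-→d6:-→d7:-→d8:-→d9:-→d10:-→d11:H0→d12:-→d13:-→d14:-→d15:-→d16:-→d17:-→d18:H0 -> H0
  lookup 140.248.36.197: bits 1 walk d0:-→d1:- -> no-route
  add 227.94.0.0/16 -> H1 at depth 16
  add 99.184.105.19/32 -> H2 at depth 32
  lookup 99.184.105.237: bits 011000111011100001101001 walk d0:-→d1:-→d2:-→d3:-→d4:-→d5:-→d6:-→d7:-→d8:-→d9:-→d10:-→d11:-→d12:-→d13:-→d14:-→d15:-→d16:-→d17:-→d18:-→d19:-→d20:-→d21:-→d22:-→d23:-→d24:H2 -> H2
  lookup 227.94.179.218: bits 1110001101011110 walk d0:-→d1:-→d2:-→d3:-→d4:-→d5:-→d6:-→d7:-→d8:-→d9:-→d10:-→d11:H0→d12:-→d13:-→d14:-→d15:-→d16:H1 -> H1
  add 99.184.105.16/28 -> H1 at depth 28

== LOOKUPS ==
["H0","H0","H0","H0","H0","no-route","H2","H1"]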